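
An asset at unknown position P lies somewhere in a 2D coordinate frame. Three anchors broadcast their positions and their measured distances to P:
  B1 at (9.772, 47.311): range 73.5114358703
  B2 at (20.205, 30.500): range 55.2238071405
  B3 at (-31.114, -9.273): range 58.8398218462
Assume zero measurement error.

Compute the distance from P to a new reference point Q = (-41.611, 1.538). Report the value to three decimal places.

eq1: (x − 9.772)² + (y − 47.311)² = 73.5114358703²
eq2: (x − 20.205)² + (y − 30.500)² = 55.2238071405²
eq3: (x + 31.114)² + (y + 9.273)² = 58.8398218462²
eq1−eq3, eq1−eq2 (x²,y² cancel):
  -81.772·x − 113.168·y = 662.053389
  20.866·x − 33.622·y = 1358.931649
det = -81.772·-33.622 − -113.168·20.866 = 5110.701672
x = (662.053389·-33.622 − -113.168·1358.931649) / 5110.701672 = 25.735804
y = (-81.772·1358.931649 − 662.053389·20.866) / 5110.701672 = -24.446147
|P − Q| = √((25.735804 − -41.611)² + (-24.446147 − 1.538)²) = 72.185649

72.186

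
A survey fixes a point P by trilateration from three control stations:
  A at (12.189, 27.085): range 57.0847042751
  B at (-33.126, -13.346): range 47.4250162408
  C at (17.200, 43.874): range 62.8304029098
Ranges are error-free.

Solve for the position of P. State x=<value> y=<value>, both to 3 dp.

x=-44.622 y=32.664

eq1: (x − 12.189)² + (y − 27.085)² = 57.0847042751²
eq2: (x + 33.126)² + (y + 13.346)² = 47.4250162408²
eq3: (x − 17.200)² + (y − 43.874)² = 62.8304029098²
eq3−eq2, eq3−eq1 (x²,y² cancel):
  -100.652·x − 114.440·y = 753.207080
  -10.022·x − 33.578·y = -649.602862
det = -100.652·-33.578 − -114.440·-10.022 = 2232.775176
x = (753.207080·-33.578 − -114.440·-649.602862) / 2232.775176 = -44.622378
y = (-100.652·-649.602862 − 753.207080·-10.022) / 2232.775176 = 32.664493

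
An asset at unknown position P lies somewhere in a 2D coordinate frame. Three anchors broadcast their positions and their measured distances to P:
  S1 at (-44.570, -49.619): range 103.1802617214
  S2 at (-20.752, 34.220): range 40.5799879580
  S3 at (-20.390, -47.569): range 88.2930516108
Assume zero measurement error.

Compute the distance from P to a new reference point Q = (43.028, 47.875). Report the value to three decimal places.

28.731

eq1: (x + 44.570)² + (y + 49.619)² = 103.1802617214²
eq2: (x + 20.752)² + (y − 34.220)² = 40.5799879580²
eq3: (x + 20.390)² + (y + 47.569)² = 88.2930516108²
eq3−eq2, eq3−eq1 (x²,y² cancel):
  -0.724·x + 163.578·y = 5072.019583
  -48.360·x − 4.100·y = -1080.535246
det = -0.724·-4.100 − 163.578·-48.360 = 7913.600480
x = (5072.019583·-4.100 − 163.578·-1080.535246) / 7913.600480 = 19.707403
y = (-0.724·-1080.535246 − 5072.019583·-48.360) / 7913.600480 = 31.093960
|P − Q| = √((19.707403 − 43.028)² + (31.093960 − 47.875)²) = 28.730708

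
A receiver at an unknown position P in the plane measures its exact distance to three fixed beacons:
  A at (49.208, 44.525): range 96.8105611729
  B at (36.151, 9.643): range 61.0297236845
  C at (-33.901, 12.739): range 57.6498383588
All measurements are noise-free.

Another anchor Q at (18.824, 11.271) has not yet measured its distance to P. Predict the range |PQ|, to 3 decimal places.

eq1: (x − 49.208)² + (y − 44.525)² = 96.8105611729²
eq2: (x − 36.151)² + (y − 9.643)² = 61.0297236845²
eq3: (x + 33.901)² + (y − 12.739)² = 57.6498383588²
eq3−eq1, eq3−eq2 (x²,y² cancel):
  166.218·x + 63.572·y = -2956.437925
  140.104·x − 6.192·y = -312.800982
det = 166.218·-6.192 − 63.572·140.104 = -9935.913344
x = (-2956.437925·-6.192 − 63.572·-312.800982) / -9935.913344 = -3.843798
y = (166.218·-312.800982 − -2956.437925·140.104) / -9935.913344 = -36.455192
|P − Q| = √((-3.843798 − 18.824)² + (-36.455192 − 11.271)²) = 52.835769

52.836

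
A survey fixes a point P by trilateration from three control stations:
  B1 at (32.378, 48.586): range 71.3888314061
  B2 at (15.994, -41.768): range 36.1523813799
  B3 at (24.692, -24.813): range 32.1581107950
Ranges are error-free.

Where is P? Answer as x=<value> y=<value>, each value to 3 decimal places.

eq1: (x − 32.378)² + (y − 48.586)² = 71.3888314061²
eq2: (x − 15.994)² + (y + 41.768)² = 36.1523813799²
eq3: (x − 24.692)² + (y + 24.813)² = 32.1581107950²
eq1−eq2, eq1−eq3 (x²,y² cancel):
  -32.768·x − 180.708·y = 2380.810150
  -15.372·x − 146.798·y = 1878.666713
det = -32.768·-146.798 − -180.708·-15.372 = 2032.433488
x = (2380.810150·-146.798 − -180.708·1878.666713) / 2032.433488 = -4.924178
y = (-32.768·1878.666713 − 2380.810150·-15.372) / 2032.433488 = -12.281995

x=-4.924 y=-12.282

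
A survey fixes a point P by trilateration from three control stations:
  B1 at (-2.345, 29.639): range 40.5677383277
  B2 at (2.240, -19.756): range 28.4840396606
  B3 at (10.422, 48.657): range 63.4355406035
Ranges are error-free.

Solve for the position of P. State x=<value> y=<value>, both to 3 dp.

eq1: (x + 2.345)² + (y − 29.639)² = 40.5677383277²
eq2: (x − 2.240)² + (y + 19.756)² = 28.4840396606²
eq3: (x − 10.422)² + (y − 48.657)² = 63.4355406035²
eq1−eq2, eq1−eq3 (x²,y² cancel):
  9.170·x − 98.790·y = 345.748668
  25.534·x + 38.036·y = -786.174032
det = 9.170·38.036 − -98.790·25.534 = 2871.293980
x = (345.748668·38.036 − -98.790·-786.174032) / 2871.293980 = -22.469046
y = (9.170·-786.174032 − 345.748668·25.534) / 2871.293980 = -5.585483

x=-22.469 y=-5.585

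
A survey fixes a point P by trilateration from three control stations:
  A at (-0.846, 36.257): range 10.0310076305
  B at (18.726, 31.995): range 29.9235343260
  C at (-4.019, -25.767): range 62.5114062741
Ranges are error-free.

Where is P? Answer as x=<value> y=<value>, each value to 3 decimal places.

x=-10.876 y=36.367

eq1: (x + 0.846)² + (y − 36.257)² = 10.0310076305²
eq2: (x − 18.726)² + (y − 31.995)² = 29.9235343260²
eq3: (x + 4.019)² + (y + 25.767)² = 62.5114062741²
eq3−eq2, eq3−eq1 (x²,y² cancel):
  45.490·x + 115.524·y = 3706.510459
  6.346·x + 124.048·y = 4442.249915
det = 45.490·124.048 − 115.524·6.346 = 4909.828216
x = (3706.510459·124.048 − 115.524·4442.249915) / 4909.828216 = -10.876403
y = (45.490·4442.249915 − 3706.510459·6.346) / 4909.828216 = 36.367145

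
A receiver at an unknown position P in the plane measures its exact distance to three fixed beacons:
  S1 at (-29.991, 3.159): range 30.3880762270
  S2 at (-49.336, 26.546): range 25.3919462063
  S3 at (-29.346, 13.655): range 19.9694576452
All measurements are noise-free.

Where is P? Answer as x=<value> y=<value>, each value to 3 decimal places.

eq1: (x + 29.991)² + (y − 3.159)² = 30.3880762270²
eq2: (x + 49.336)² + (y − 26.546)² = 25.3919462063²
eq3: (x + 29.346)² + (y − 13.655)² = 19.9694576452²
eq3−eq2, eq3−eq1 (x²,y² cancel):
  -39.980·x + 25.782·y = 1845.112578
  -1.290·x − 20.992·y = -662.863317
det = -39.980·-20.992 − 25.782·-1.290 = 872.518940
x = (1845.112578·-20.992 − 25.782·-662.863317) / 872.518940 = -24.804804
y = (-39.980·-662.863317 − 1845.112578·-1.290) / 872.518940 = 33.101254

x=-24.805 y=33.101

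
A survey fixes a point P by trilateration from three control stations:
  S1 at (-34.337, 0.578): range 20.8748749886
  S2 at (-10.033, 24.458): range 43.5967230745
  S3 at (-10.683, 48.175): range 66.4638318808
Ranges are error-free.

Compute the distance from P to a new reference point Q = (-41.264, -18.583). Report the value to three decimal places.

18.099

eq1: (x + 34.337)² + (y − 0.578)² = 20.8748749886²
eq2: (x + 10.033)² + (y − 24.458)² = 43.5967230745²
eq3: (x + 10.683)² + (y − 48.175)² = 66.4638318808²
eq2−eq3, eq2−eq1 (x²,y² cancel):
  -1.300·x + 47.434·y = -780.664424
  -48.608·x − 47.760·y = 1945.422657
det = -1.300·-47.760 − 47.434·-48.608 = 2367.759872
x = (-780.664424·-47.760 − 47.434·1945.422657) / 2367.759872 = -23.226445
y = (-1.300·1945.422657 − -780.664424·-48.608) / 2367.759872 = -17.094464
|P − Q| = √((-23.226445 − -41.264)² + (-17.094464 − -18.583)²) = 18.098871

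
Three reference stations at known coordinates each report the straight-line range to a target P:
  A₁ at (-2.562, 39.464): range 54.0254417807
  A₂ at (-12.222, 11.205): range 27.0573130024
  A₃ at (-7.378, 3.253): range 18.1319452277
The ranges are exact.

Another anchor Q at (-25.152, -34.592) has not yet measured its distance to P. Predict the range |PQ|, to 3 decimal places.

29.207

eq1: (x + 2.562)² + (y − 39.464)² = 54.0254417807²
eq2: (x + 12.222)² + (y − 11.205)² = 27.0573130024²
eq3: (x + 7.378)² + (y − 3.253)² = 18.1319452277²
eq3−eq2, eq3−eq1 (x²,y² cancel):
  -9.688·x + 15.904·y = -193.418333
  9.632·x + 72.422·y = -1091.026675
det = -9.688·72.422 − 15.904·9.632 = -854.811664
x = (-193.418333·72.422 − 15.904·-1091.026675) / -854.811664 = -3.911909
y = (-9.688·-1091.026675 − -193.418333·9.632) / -854.811664 = -14.544574
|P − Q| = √((-3.911909 − -25.152)² + (-14.544574 − -34.592)²) = 29.206861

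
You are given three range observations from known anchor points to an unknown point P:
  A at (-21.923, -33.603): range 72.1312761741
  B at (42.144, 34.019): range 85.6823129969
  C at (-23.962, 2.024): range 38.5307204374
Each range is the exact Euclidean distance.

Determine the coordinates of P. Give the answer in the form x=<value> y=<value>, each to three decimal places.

x=-43.530 y=35.216

eq1: (x + 21.923)² + (y + 33.603)² = 72.1312761741²
eq2: (x − 42.144)² + (y − 34.019)² = 85.6823129969²
eq3: (x + 23.962)² + (y − 2.024)² = 38.5307204374²
eq2−eq3, eq2−eq1 (x²,y² cancel):
  -132.212·x − 63.990·y = 3501.707266
  -128.134·x − 135.244·y = 814.908199
det = -132.212·-135.244 − -63.990·-128.134 = 9681.585068
x = (3501.707266·-135.244 − -63.990·814.908199) / 9681.585068 = -43.529951
y = (-132.212·814.908199 − 3501.707266·-128.134) / 9681.585068 = 35.216043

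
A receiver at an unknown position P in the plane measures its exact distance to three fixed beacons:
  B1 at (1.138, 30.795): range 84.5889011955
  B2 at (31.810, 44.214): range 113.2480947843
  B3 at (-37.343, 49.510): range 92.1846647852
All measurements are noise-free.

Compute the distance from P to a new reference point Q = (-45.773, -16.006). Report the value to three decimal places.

eq1: (x − 1.138)² + (y − 30.795)² = 84.5889011955²
eq2: (x − 31.810)² + (y − 44.214)² = 113.2480947843²
eq3: (x + 37.343)² + (y − 49.510)² = 92.1846647852²
eq2−eq1, eq2−eq3 (x²,y² cancel):
  -61.344·x − 26.838·y = 3652.721940
  -138.306·x + 10.592·y = 5206.104404
det = -61.344·10.592 − -26.838·-138.306 = -4361.612076
x = (3652.721940·10.592 − -26.838·5206.104404) / -4361.612076 = -40.904844
y = (-61.344·5206.104404 − 3652.721940·-138.306) / -4361.612076 = -42.605828
|P − Q| = √((-40.904844 − -45.773)² + (-42.605828 − -16.006)²) = 27.041630

27.042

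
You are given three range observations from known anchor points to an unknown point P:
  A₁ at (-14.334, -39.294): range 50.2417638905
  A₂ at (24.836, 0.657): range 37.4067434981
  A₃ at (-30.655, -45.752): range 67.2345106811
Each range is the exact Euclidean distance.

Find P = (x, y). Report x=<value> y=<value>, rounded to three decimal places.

eq1: (x + 14.334)² + (y + 39.294)² = 50.2417638905²
eq2: (x − 24.836)² + (y − 0.657)² = 37.4067434981²
eq3: (x + 30.655)² + (y + 45.752)² = 67.2345106811²
eq3−eq2, eq3−eq1 (x²,y² cancel):
  110.982·x + 92.818·y = 705.498983
  32.642·x + 12.916·y = 712.752051
det = 110.982·12.916 − 92.818·32.642 = -1596.321644
x = (705.498983·12.916 − 92.818·712.752051) / -1596.321644 = 35.734650
y = (110.982·712.752051 − 705.498983·32.642) / -1596.321644 = -35.126850

x=35.735 y=-35.127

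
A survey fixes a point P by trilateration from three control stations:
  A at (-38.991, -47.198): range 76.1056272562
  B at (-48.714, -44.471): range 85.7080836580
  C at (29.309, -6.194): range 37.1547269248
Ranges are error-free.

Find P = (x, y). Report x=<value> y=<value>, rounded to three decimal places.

eq1: (x + 38.991)² + (y + 47.198)² = 76.1056272562²
eq2: (x + 48.714)² + (y + 44.471)² = 85.7080836580²
eq3: (x − 29.309)² + (y + 6.194)² = 37.1547269248²
eq3−eq2, eq3−eq1 (x²,y² cancel):
  -156.046·x − 76.554·y = -2512.061351
  -136.600·x − 82.008·y = -1561.026599
det = -156.046·-82.008 − -76.554·-136.600 = 2339.743968
x = (-2512.061351·-82.008 − -76.554·-1561.026599) / 2339.743968 = 36.972548
y = (-156.046·-1561.026599 − -2512.061351·-136.600) / 2339.743968 = -42.549794

x=36.973 y=-42.550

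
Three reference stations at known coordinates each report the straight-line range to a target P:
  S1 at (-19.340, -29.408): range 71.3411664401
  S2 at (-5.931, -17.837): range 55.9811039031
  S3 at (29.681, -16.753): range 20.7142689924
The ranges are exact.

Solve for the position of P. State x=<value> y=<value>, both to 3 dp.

eq1: (x + 19.340)² + (y + 29.408)² = 71.3411664401²
eq2: (x + 5.931)² + (y + 17.837)² = 55.9811039031²
eq3: (x − 29.681)² + (y + 16.753)² = 20.7142689924²
eq2−eq1, eq2−eq3 (x²,y² cancel):
  -26.818·x − 23.142·y = -1070.147301
  71.224·x + 2.168·y = 3513.092494
det = -26.818·2.168 − -23.142·71.224 = 1590.124384
x = (-1070.147301·2.168 − -23.142·3513.092494) / 1590.124384 = 49.669012
y = (-26.818·3513.092494 − -1070.147301·71.224) / 1590.124384 = -11.316060

x=49.669 y=-11.316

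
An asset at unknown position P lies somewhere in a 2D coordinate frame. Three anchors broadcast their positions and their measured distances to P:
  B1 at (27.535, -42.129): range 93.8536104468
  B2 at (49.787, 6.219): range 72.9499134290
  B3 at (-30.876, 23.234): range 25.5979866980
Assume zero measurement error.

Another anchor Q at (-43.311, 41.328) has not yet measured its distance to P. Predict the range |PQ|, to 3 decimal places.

29.647

eq1: (x − 27.535)² + (y + 42.129)² = 93.8536104468²
eq2: (x − 49.787)² + (y − 6.219)² = 72.9499134290²
eq3: (x + 30.876)² + (y − 23.234)² = 25.5979866980²
eq3−eq2, eq3−eq1 (x²,y² cancel):
  161.326·x − 34.030·y = -3642.157748
  116.822·x − 130.726·y = -7113.360537
det = 161.326·-130.726 − -34.030·116.822 = -17114.050016
x = (-3642.157748·-130.726 − -34.030·-7113.360537) / -17114.050016 = -13.676310
y = (161.326·-7113.360537 − -3642.157748·116.822) / -17114.050016 = 42.192576
|P − Q| = √((-13.676310 − -43.311)² + (42.192576 − 41.328)²) = 29.647299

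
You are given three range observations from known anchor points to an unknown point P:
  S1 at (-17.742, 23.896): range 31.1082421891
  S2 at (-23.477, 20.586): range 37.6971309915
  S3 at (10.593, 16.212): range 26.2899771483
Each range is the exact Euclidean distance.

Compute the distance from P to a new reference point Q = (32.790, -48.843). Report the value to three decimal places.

94.630

eq1: (x + 17.742)² + (y − 23.896)² = 31.1082421891²
eq2: (x + 23.477)² + (y − 20.586)² = 37.6971309915²
eq3: (x − 10.593)² + (y − 16.212)² = 26.2899771483²
eq3−eq2, eq3−eq1 (x²,y² cancel):
  -68.140·x + 8.748·y = -129.998455
  -56.670·x + 15.368·y = 234.196953
det = -68.140·15.368 − 8.748·-56.670 = -551.426360
x = (-129.998455·15.368 − 8.748·234.196953) / -551.426360 = 7.338371
y = (-68.140·234.196953 − -129.998455·-56.670) / -551.426360 = 42.299742
|P − Q| = √((7.338371 − 32.790)² + (42.299742 − -48.843)²) = 94.629725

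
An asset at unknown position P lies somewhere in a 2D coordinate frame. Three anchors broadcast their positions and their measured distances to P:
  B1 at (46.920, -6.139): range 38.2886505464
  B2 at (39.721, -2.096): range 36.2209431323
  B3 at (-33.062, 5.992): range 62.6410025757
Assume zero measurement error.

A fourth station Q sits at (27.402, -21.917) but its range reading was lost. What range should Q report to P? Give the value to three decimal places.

13.206

eq1: (x − 46.920)² + (y + 6.139)² = 38.2886505464²
eq2: (x − 39.721)² + (y + 2.096)² = 36.2209431323²
eq3: (x + 33.062)² + (y − 5.992)² = 62.6410025757²
eq1−eq3, eq1−eq2 (x²,y² cancel):
  -159.964·x + 24.262·y = -3568.048256
  -14.398·x + 8.086·y = -502.958625
det = -159.964·8.086 − 24.262·-14.398 = -944.144628
x = (-3568.048256·8.086 − 24.262·-502.958625) / -944.144628 = 17.633375
y = (-159.964·-502.958625 − -3568.048256·-14.398) / -944.144628 = -30.803029
|P − Q| = √((17.633375 − 27.402)² + (-30.803029 − -21.917)²) = 13.205588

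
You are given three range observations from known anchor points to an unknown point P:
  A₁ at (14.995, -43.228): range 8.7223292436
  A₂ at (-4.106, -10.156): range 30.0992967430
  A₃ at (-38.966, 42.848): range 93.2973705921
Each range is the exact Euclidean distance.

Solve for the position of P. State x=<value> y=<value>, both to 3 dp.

x=8.379 y=-37.544

eq1: (x − 14.995)² + (y + 43.228)² = 8.7223292436²
eq2: (x + 4.106)² + (y + 10.156)² = 30.0992967430²
eq3: (x + 38.966)² + (y − 42.848)² = 93.2973705921²
eq1−eq2, eq1−eq3 (x²,y² cancel):
  -38.202·x + 66.144·y = -2803.395074
  -107.922·x + 172.152·y = -7367.530081
det = -38.202·172.152 − 66.144·-107.922 = 561.842064
x = (-2803.395074·172.152 − 66.144·-7367.530081) / 561.842064 = 8.379296
y = (-38.202·-7367.530081 − -2803.395074·-107.922) / 561.842064 = -37.543681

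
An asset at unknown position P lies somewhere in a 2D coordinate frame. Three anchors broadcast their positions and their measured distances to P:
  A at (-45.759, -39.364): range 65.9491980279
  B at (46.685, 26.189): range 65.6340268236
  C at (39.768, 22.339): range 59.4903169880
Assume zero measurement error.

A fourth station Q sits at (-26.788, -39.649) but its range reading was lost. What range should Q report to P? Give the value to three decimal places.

47.109

eq1: (x + 45.759)² + (y + 39.364)² = 65.9491980279²
eq2: (x − 46.685)² + (y − 26.189)² = 65.6340268236²
eq3: (x − 39.768)² + (y − 22.339)² = 59.4903169880²
eq1−eq3, eq1−eq2 (x²,y² cancel):
  171.054·x + 123.406·y = -752.686927
  184.888·x + 131.106·y = -736.586388
det = 171.054·131.106 − 123.406·184.888 = -390.082804
x = (-752.686927·131.106 − 123.406·-736.586388) / -390.082804 = 19.951129
y = (171.054·-736.586388 − -752.686927·184.888) / -390.082804 = -33.753686
|P − Q| = √((19.951129 − -26.788)² + (-33.753686 − -39.649)²) = 47.109457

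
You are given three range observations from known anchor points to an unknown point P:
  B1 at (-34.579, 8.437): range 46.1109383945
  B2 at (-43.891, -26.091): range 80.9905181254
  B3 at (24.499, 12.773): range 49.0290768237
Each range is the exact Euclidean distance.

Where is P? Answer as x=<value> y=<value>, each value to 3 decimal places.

x=-10.099 y=47.513

eq1: (x + 34.579)² + (y − 8.437)² = 46.1109383945²
eq2: (x + 43.891)² + (y + 26.091)² = 80.9905181254²
eq3: (x − 24.499)² + (y − 12.773)² = 49.0290768237²
eq3−eq2, eq3−eq1 (x²,y² cancel):
  -136.780·x − 77.728·y = -2311.804020
  -118.156·x − 8.672·y = 781.171415
det = -136.780·-8.672 − -77.728·-118.156 = -7997.873408
x = (-2311.804020·-8.672 − -77.728·781.171415) / -7997.873408 = -10.098541
y = (-136.780·781.171415 − -2311.804020·-118.156) / -7997.873408 = 47.512898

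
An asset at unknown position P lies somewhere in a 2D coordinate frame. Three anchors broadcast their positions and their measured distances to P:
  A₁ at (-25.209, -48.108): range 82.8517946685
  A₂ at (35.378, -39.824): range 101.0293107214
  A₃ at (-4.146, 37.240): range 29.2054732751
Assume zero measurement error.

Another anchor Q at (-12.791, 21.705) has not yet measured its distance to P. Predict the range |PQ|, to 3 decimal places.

24.020

eq1: (x + 25.209)² + (y + 48.108)² = 82.8517946685²
eq2: (x − 35.378)² + (y + 39.824)² = 101.0293107214²
eq3: (x + 4.146)² + (y − 37.240)² = 29.2054732751²
eq1−eq3, eq1−eq2 (x²,y² cancel):
  42.126·x + 170.696·y = 4465.593782
  121.174·x + 16.568·y = -3454.821230
det = 42.126·16.568 − 170.696·121.174 = -19985.973536
x = (4465.593782·16.568 − 170.696·-3454.821230) / -19985.973536 = -33.208796
y = (42.126·-3454.821230 − 4465.593782·121.174) / -19985.973536 = 34.356678
|P − Q| = √((-33.208796 − -12.791)² + (34.356678 − 21.705)²) = 24.019812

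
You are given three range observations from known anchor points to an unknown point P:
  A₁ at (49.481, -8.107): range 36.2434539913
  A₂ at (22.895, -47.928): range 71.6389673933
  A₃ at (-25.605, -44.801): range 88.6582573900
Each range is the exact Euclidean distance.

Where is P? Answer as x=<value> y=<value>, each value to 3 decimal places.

eq1: (x − 49.481)² + (y + 8.107)² = 36.2434539913²
eq2: (x − 22.895)² + (y + 47.928)² = 71.6389673933²
eq3: (x + 25.605)² + (y + 44.801)² = 88.6582573900²
eq1−eq2, eq1−eq3 (x²,y² cancel):
  -53.172·x − 79.642·y = -3511.372293
  -150.172·x − 73.388·y = -6398.045830
det = -53.172·-73.388 − -79.642·-150.172 = -8057.811688
x = (-3511.372293·-73.388 − -79.642·-6398.045830) / -8057.811688 = 31.256697
y = (-53.172·-6398.045830 − -3511.372293·-150.172) / -8057.811688 = 23.221306

x=31.257 y=23.221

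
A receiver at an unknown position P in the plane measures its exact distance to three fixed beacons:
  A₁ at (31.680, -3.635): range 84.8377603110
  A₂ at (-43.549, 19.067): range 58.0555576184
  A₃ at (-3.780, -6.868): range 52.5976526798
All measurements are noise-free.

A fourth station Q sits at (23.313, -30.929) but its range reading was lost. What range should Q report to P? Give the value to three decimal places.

69.235

eq1: (x − 31.680)² + (y + 3.635)² = 84.8377603110²
eq2: (x + 43.549)² + (y − 19.067)² = 58.0555576184²
eq3: (x + 3.780)² + (y + 6.868)² = 52.5976526798²
eq3−eq1, eq3−eq2 (x²,y² cancel):
  70.920·x + 6.466·y = -3475.554706
  -79.538·x + 51.870·y = 1594.673363
det = 70.920·51.870 − 6.466·-79.538 = 4192.913108
x = (-3475.554706·51.870 − 6.466·1594.673363) / 4192.913108 = -45.454837
y = (70.920·1594.673363 − -3475.554706·-79.538) / 4192.913108 = -38.957267
|P − Q| = √((-45.454837 − 23.313)² + (-38.957267 − -30.929)²) = 69.234879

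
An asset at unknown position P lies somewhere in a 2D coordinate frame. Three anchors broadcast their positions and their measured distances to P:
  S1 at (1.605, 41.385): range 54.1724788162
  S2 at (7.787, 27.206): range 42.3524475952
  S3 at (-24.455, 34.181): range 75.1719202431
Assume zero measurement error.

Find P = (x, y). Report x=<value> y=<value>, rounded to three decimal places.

eq1: (x − 1.605)² + (y − 41.385)² = 54.1724788162²
eq2: (x − 7.787)² + (y − 27.206)² = 42.3524475952²
eq3: (x + 24.455)² + (y − 34.181)² = 75.1719202431²
eq2−eq3, eq2−eq1 (x²,y² cancel):
  -64.484·x + 13.950·y = -2891.503795
  -12.364·x + 28.358·y = -226.437199
det = -64.484·28.358 − 13.950·-12.364 = -1656.159472
x = (-2891.503795·28.358 − 13.950·-226.437199) / -1656.159472 = 47.603185
y = (-64.484·-226.437199 − -2891.503795·-12.364) / -1656.159472 = 12.769891

x=47.603 y=12.770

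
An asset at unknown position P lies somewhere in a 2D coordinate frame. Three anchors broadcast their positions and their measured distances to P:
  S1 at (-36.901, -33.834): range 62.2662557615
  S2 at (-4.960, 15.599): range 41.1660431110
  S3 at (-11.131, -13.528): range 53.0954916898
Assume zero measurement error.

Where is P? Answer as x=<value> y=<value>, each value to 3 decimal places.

x=-44.213 y=28.001

eq1: (x + 36.901)² + (y + 33.834)² = 62.2662557615²
eq2: (x + 4.960)² + (y − 15.599)² = 41.1660431110²
eq3: (x + 11.131)² + (y + 13.528)² = 53.0954916898²
eq2−eq3, eq2−eq1 (x²,y² cancel):
  -12.342·x − 58.254·y = -1085.512588
  -63.882·x − 98.866·y = 56.049455
det = -12.342·-98.866 − -58.254·-63.882 = -2501.177856
x = (-1085.512588·-98.866 − -58.254·56.049455) / -2501.177856 = -44.213326
y = (-12.342·56.049455 − -1085.512588·-63.882) / -2501.177856 = 28.001398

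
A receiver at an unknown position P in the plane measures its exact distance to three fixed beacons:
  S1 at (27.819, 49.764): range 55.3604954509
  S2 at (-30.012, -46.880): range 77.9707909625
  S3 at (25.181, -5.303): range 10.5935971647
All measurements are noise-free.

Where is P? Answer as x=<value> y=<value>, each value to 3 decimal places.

eq1: (x − 27.819)² + (y − 49.764)² = 55.3604954509²
eq2: (x + 30.012)² + (y + 46.880)² = 77.9707909625²
eq3: (x − 25.181)² + (y + 5.303)² = 10.5935971647²
eq1−eq2, eq1−eq3 (x²,y² cancel):
  -115.662·x − 193.288·y = -3166.557700
  -5.276·x − 110.134·y = 364.412269
det = -115.662·-110.134 − -193.288·-5.276 = 11718.531220
x = (-3166.557700·-110.134 − -193.288·364.412269) / 11718.531220 = 35.770881
y = (-115.662·364.412269 − -3166.557700·-5.276) / 11718.531220 = -5.022422

x=35.771 y=-5.022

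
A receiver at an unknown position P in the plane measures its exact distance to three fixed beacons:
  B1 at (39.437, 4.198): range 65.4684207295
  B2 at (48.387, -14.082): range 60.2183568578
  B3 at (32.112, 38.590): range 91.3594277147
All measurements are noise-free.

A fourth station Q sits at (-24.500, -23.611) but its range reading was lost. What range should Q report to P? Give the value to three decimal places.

31.090

eq1: (x − 39.437)² + (y − 4.198)² = 65.4684207295²
eq2: (x − 48.387)² + (y + 14.082)² = 60.2183568578²
eq3: (x − 32.112)² + (y − 38.590)² = 91.3594277147²
eq1−eq2, eq1−eq3 (x²,y² cancel):
  17.900·x − 36.560·y = 1626.567930
  -14.650·x + 68.784·y = -3112.962449
det = 17.900·68.784 − -36.560·-14.650 = 695.629600
x = (1626.567930·68.784 − -36.560·-3112.962449) / 695.629600 = -2.771674
y = (17.900·-3112.962449 − 1626.567930·-14.650) / 695.629600 = -45.847399
|P − Q| = √((-2.771674 − -24.500)² + (-45.847399 − -23.611)²) = 31.089831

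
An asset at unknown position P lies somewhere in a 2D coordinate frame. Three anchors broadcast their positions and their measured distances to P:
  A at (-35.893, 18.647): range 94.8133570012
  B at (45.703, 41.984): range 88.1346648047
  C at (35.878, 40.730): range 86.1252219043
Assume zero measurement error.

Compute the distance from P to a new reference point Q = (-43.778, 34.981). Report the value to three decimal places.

111.861

eq1: (x + 35.893)² + (y − 18.647)² = 94.8133570012²
eq2: (x − 45.703)² + (y − 41.984)² = 88.1346648047²
eq3: (x − 35.878)² + (y − 40.730)² = 86.1252219043²
eq3−eq1, eq3−eq2 (x²,y² cancel):
  -143.542·x − 44.166·y = -2882.164544
  19.650·x + 2.508·y = 555.091389
det = -143.542·2.508 − -44.166·19.650 = 507.858564
x = (-2882.164544·2.508 − -44.166·555.091389) / 507.858564 = 34.040378
y = (-143.542·555.091389 − -2882.164544·19.650) / 507.858564 = -45.375615
|P − Q| = √((34.040378 − -43.778)² + (-45.375615 − 34.981)²) = 111.861010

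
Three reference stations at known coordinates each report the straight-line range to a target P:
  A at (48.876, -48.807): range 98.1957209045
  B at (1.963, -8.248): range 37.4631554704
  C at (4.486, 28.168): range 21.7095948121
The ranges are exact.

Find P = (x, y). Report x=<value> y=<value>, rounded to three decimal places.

eq1: (x − 48.876)² + (y + 48.807)² = 98.1957209045²
eq2: (x − 1.963)² + (y + 8.248)² = 37.4631554704²
eq3: (x − 4.486)² + (y − 28.168)² = 21.7095948121²
eq3−eq1, eq3−eq2 (x²,y² cancel):
  88.780·x − 153.950·y = -5213.666892
  -5.046·x − 72.832·y = -1673.859058
det = 88.780·-72.832 − -153.950·-5.046 = -7242.856660
x = (-5213.666892·-72.832 − -153.950·-1673.859058) / -7242.856660 = -16.848488
y = (88.780·-1673.859058 − -5213.666892·-5.046) / -7242.856660 = 24.149777

x=-16.848 y=24.150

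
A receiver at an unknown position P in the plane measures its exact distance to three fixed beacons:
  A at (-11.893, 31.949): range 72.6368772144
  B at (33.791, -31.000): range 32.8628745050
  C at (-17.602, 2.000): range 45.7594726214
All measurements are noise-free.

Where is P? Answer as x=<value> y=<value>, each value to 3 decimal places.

x=2.006 y=-39.346

eq1: (x + 11.893)² + (y − 31.949)² = 72.6368772144²
eq2: (x − 33.791)² + (y + 31.000)² = 32.8628745050²
eq3: (x + 17.602)² + (y − 2.000)² = 45.7594726214²
eq1−eq3, eq1−eq2 (x²,y² cancel):
  -11.418·x − 59.898·y = 2333.834951
  91.368·x − 125.898·y = 5136.797042
det = -11.418·-125.898 − -59.898·91.368 = 6910.263828
x = (2333.834951·-125.898 − -59.898·5136.797042) / 6910.263828 = 2.005526
y = (-11.418·5136.797042 − 2333.834951·91.368) / 6910.263828 = -39.345789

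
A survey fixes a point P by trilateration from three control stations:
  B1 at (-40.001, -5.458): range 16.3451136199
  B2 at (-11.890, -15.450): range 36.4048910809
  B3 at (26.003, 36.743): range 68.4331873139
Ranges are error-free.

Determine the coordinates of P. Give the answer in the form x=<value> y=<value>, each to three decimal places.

x=-37.263 y=10.656

eq1: (x + 40.001)² + (y + 5.458)² = 16.3451136199²
eq2: (x + 11.890)² + (y + 15.450)² = 36.4048910809²
eq3: (x − 26.003)² + (y − 36.743)² = 68.4331873139²
eq3−eq1, eq3−eq2 (x²,y² cancel):
  -132.008·x − 84.402·y = 4019.604094
  -75.786·x − 104.386·y = 1711.655573
det = -132.008·-104.386 − -84.402·-75.786 = 7383.297116
x = (4019.604094·-104.386 − -84.402·1711.655573) / 7383.297116 = -37.262924
y = (-132.008·1711.655573 − 4019.604094·-75.786) / 7383.297116 = 10.656145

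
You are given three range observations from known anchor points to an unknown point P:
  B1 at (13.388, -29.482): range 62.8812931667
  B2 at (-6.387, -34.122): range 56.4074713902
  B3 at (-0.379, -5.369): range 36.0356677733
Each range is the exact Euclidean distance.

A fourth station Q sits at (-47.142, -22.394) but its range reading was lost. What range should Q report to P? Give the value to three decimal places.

eq1: (x − 13.388)² + (y + 29.482)² = 62.8812931667²
eq2: (x + 6.387)² + (y + 34.122)² = 56.4074713902²
eq3: (x + 0.379)² + (y + 5.369)² = 36.0356677733²
eq1−eq3, eq1−eq2 (x²,y² cancel):
  -27.534·x + 48.226·y = 1636.030612
  -39.550·x − 9.280·y = 928.931987
det = -27.534·-9.280 − 48.226·-39.550 = 2162.853820
x = (1636.030612·-9.280 − 48.226·928.931987) / 2162.853820 = -27.732359
y = (-27.534·928.931987 − 1636.030612·-39.550) / 2162.853820 = 18.090819
|P − Q| = √((-27.732359 − -47.142)² + (18.090819 − -22.394)²) = 44.897158

44.897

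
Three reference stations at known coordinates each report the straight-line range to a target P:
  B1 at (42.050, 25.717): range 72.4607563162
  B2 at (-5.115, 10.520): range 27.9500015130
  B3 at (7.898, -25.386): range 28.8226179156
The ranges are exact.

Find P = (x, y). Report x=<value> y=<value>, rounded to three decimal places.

x=-18.571 y=-13.978

eq1: (x − 42.050)² + (y − 25.717)² = 72.4607563162²
eq2: (x + 5.115)² + (y − 10.520)² = 27.9500015130²
eq3: (x − 7.898)² + (y + 25.386)² = 28.8226179156²
eq1−eq2, eq1−eq3 (x²,y² cancel):
  -94.330·x − 30.394·y = 2176.625657
  -68.304·x − 102.206·y = 2697.078713
det = -94.330·-102.206 − -30.394·-68.304 = 7565.060204
x = (2176.625657·-102.206 − -30.394·2697.078713) / 7565.060204 = -18.570796
y = (-94.330·2697.078713 − 2176.625657·-68.304) / 7565.060204 = -13.977839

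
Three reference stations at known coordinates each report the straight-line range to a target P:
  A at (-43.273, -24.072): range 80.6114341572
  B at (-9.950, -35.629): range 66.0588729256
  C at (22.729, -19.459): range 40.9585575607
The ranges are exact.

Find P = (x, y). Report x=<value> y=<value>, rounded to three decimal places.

x=23.223 y=21.497

eq1: (x + 43.273)² + (y + 24.072)² = 80.6114341572²
eq2: (x + 9.950)² + (y + 35.629)² = 66.0588729256²
eq3: (x − 22.729)² + (y + 19.459)² = 40.9585575607²
eq2−eq1, eq2−eq3 (x²,y² cancel):
  -66.646·x + 23.114·y = -1050.843053
  65.358·x + 32.340·y = 2213.003236
det = -66.646·32.340 − 23.114·65.358 = -3666.016452
x = (-1050.843053·32.340 − 23.114·2213.003236) / -3666.016452 = 23.222924
y = (-66.646·2213.003236 − -1050.843053·65.358) / -3666.016452 = 21.496579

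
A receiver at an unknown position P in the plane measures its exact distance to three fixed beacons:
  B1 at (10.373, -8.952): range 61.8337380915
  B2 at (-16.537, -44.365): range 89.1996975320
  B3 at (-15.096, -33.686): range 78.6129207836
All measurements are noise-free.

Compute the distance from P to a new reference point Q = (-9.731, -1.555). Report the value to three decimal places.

eq1: (x − 10.373)² + (y + 8.952)² = 61.8337380915²
eq2: (x + 16.537)² + (y + 44.365)² = 89.1996975320²
eq3: (x + 15.096)² + (y + 33.686)² = 78.6129207836²
eq2−eq3, eq2−eq1 (x²,y² cancel):
  2.882·x + 21.358·y = 897.504944
  53.820·x + 70.826·y = 2079.186712
det = 2.882·70.826 − 21.358·53.820 = -945.367028
x = (897.504944·70.826 − 21.358·2079.186712) / -945.367028 = -20.266642
y = (2.882·2079.186712 − 897.504944·53.820) / -945.367028 = 44.756691
|P − Q| = √((-20.266642 − -9.731)² + (44.756691 − -1.555)²) = 47.494973

47.495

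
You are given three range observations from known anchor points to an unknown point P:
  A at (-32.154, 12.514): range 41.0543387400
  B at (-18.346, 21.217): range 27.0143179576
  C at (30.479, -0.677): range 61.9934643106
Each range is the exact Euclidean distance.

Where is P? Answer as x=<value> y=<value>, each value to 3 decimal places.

eq1: (x + 32.154)² + (y − 12.514)² = 41.0543387400²
eq2: (x + 18.346)² + (y − 21.217)² = 27.0143179576²
eq3: (x − 30.479)² + (y + 0.677)² = 61.9934643106²
eq2−eq1, eq2−eq3 (x²,y² cancel):
  -27.616·x − 17.406·y = -551.942248
  97.650·x − 43.788·y = -2970.725278
det = -27.616·-43.788 − -17.406·97.650 = 2908.945308
x = (-551.942248·-43.788 − -17.406·-2970.725278) / 2908.945308 = -9.467348
y = (-27.616·-2970.725278 − -551.942248·97.650) / 2908.945308 = 46.730583

x=-9.467 y=46.731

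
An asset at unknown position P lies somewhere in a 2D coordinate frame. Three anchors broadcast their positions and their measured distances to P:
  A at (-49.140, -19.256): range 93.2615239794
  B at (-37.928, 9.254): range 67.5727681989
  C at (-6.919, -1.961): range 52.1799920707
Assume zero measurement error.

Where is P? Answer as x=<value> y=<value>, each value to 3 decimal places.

eq1: (x + 49.140)² + (y + 19.256)² = 93.2615239794²
eq2: (x + 37.928)² + (y − 9.254)² = 67.5727681989²
eq3: (x + 6.919)² + (y + 1.961)² = 52.1799920707²
eq2−eq1, eq2−eq3 (x²,y² cancel):
  -22.424·x − 57.020·y = -2870.269417
  62.018·x − 22.430·y = 370.875812
det = -22.424·-22.430 − -57.020·62.018 = 4039.236680
x = (-2870.269417·-22.430 − -57.020·370.875812) / 4039.236680 = 21.174169
y = (-22.424·370.875812 − -2870.269417·62.018) / 4039.236680 = 42.010871

x=21.174 y=42.011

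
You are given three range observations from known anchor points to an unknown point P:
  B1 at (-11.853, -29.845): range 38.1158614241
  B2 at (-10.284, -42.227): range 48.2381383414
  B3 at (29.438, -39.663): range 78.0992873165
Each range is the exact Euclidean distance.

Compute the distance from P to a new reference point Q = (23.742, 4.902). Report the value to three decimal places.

eq1: (x + 11.853)² + (y + 29.845)² = 38.1158614241²
eq2: (x + 10.284)² + (y + 42.227)² = 48.2381383414²
eq3: (x − 29.438)² + (y + 39.663)² = 78.0992873165²
eq1−eq3, eq1−eq2 (x²,y² cancel):
  82.582·x − 19.636·y = -3238.148008
  3.138·x − 24.764·y = -16.436548
det = 82.582·-24.764 − -19.636·3.138 = -1983.442880
x = (-3238.148008·-24.764 − -19.636·-16.436548) / -1983.442880 = -40.266725
y = (82.582·-16.436548 − -3238.148008·3.138) / -1983.442880 = -4.438719
|P − Q| = √((-40.266725 − 23.742)² + (-4.438719 − 4.902)²) = 64.686675

64.687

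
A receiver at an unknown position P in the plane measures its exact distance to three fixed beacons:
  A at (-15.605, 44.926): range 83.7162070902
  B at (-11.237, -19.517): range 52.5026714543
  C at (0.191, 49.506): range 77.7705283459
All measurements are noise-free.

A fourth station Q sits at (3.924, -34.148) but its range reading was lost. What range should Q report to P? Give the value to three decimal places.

eq1: (x + 15.605)² + (y − 44.926)² = 83.7162070902²
eq2: (x + 11.237)² + (y + 19.517)² = 52.5026714543²
eq3: (x − 0.191)² + (y − 49.506)² = 77.7705283459²
eq2−eq3, eq2−eq1 (x²,y² cancel):
  22.856·x + 138.046·y = -1348.027510
  -8.736·x + 128.886·y = -2497.194777
det = 22.856·128.886 − 138.046·-8.736 = 4151.788272
x = (-1348.027510·128.886 − 138.046·-2497.194777) / 4151.788272 = 41.183670
y = (22.856·-2497.194777 − -1348.027510·-8.736) / 4151.788272 = -16.583758
|P − Q| = √((41.183670 − 3.924)² + (-16.583758 − -34.148)²) = 41.192057

41.192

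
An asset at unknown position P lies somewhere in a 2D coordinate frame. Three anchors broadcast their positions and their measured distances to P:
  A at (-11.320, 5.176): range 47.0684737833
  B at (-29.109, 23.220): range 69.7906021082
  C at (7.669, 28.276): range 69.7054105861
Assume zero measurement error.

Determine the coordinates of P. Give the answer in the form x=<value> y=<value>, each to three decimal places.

x=-1.405 y=-40.836

eq1: (x + 11.320)² + (y − 5.176)² = 47.0684737833²
eq2: (x + 29.109)² + (y − 23.220)² = 69.7906021082²
eq3: (x − 7.669)² + (y − 28.276)² = 69.7054105861²
eq1−eq2, eq1−eq3 (x²,y² cancel):
  -35.578·x + 36.088·y = -1423.718013
  37.978·x + 46.200·y = -1939.990680
det = -35.578·46.200 − 36.088·37.978 = -3014.253664
x = (-1423.718013·46.200 − 36.088·-1939.990680) / -3014.253664 = -1.404862
y = (-35.578·-1939.990680 − -1423.718013·37.978) / -3014.253664 = -40.836295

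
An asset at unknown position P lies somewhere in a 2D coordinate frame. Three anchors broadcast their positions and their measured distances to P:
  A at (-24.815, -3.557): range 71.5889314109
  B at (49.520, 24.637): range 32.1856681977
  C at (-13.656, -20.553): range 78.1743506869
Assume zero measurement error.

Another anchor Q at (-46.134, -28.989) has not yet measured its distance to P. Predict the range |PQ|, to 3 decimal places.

eq1: (x + 24.815)² + (y + 3.557)² = 71.5889314109²
eq2: (x − 49.520)² + (y − 24.637)² = 32.1856681977²
eq3: (x + 13.656)² + (y + 20.553)² = 78.1743506869²
eq2−eq3, eq2−eq1 (x²,y² cancel):
  -126.352·x − 90.380·y = -7525.611892
  -148.670·x − 56.388·y = -6519.833558
det = -126.352·-56.388 − -90.380·-148.670 = -6312.058024
x = (-7525.611892·-56.388 − -90.380·-6519.833558) / -6312.058024 = 26.125925
y = (-126.352·-6519.833558 − -7525.611892·-148.670) / -6312.058024 = 46.742078
|P − Q| = √((26.125925 − -46.134)² + (46.742078 − -28.989)²) = 104.674223

104.674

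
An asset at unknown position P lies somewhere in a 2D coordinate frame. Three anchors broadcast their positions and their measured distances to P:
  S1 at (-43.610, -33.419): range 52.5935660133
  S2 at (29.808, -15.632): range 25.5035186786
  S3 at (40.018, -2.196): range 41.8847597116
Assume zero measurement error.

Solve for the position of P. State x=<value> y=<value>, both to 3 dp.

eq1: (x + 43.610)² + (y + 33.419)² = 52.5935660133²
eq2: (x − 29.808)² + (y + 15.632)² = 25.5035186786²
eq3: (x − 40.018)² + (y + 2.196)² = 41.8847597116²
eq3−eq1, eq3−eq2 (x²,y² cancel):
  -167.256·x − 62.446·y = 400.648831
  -20.420·x − 26.872·y = 630.517179
det = -167.256·-26.872 − -62.446·-20.420 = 3219.355912
x = (400.648831·-26.872 − -62.446·630.517179) / 3219.355912 = 8.885951
y = (-167.256·630.517179 − 400.648831·-20.420) / 3219.355912 = -30.216147

x=8.886 y=-30.216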